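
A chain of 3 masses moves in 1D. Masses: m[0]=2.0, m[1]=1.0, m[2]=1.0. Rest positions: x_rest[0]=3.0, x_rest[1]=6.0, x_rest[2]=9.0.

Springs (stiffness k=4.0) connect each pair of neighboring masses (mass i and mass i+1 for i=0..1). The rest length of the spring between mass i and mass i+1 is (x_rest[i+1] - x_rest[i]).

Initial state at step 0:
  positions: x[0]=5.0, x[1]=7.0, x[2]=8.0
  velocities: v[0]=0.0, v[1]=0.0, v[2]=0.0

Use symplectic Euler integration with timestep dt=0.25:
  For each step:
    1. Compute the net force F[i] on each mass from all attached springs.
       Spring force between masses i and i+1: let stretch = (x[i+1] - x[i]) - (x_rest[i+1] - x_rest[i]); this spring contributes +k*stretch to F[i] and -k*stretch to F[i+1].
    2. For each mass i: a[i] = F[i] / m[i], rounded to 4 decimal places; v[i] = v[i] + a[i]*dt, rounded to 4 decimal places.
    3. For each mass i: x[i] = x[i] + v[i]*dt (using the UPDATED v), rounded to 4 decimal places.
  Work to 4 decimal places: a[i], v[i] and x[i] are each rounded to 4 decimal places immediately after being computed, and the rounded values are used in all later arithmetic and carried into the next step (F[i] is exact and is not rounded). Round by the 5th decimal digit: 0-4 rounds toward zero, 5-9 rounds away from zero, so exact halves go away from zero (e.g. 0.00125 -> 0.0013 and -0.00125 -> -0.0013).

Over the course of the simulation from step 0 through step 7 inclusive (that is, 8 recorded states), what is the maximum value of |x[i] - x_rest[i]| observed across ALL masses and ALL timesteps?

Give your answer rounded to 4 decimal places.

Answer: 2.4689

Derivation:
Step 0: x=[5.0000 7.0000 8.0000] v=[0.0000 0.0000 0.0000]
Step 1: x=[4.8750 6.7500 8.5000] v=[-0.5000 -1.0000 2.0000]
Step 2: x=[4.6094 6.4688 9.3125] v=[-1.0625 -1.1250 3.2500]
Step 3: x=[4.2012 6.4336 10.1641] v=[-1.6328 -0.1407 3.4063]
Step 4: x=[3.6971 6.7730 10.8331] v=[-2.0166 1.3574 2.6758]
Step 5: x=[3.2024 7.3584 11.2370] v=[-1.9787 2.3416 1.6157]
Step 6: x=[2.8522 7.8745 11.4213] v=[-1.4007 2.0642 0.7371]
Step 7: x=[2.7548 8.0217 11.4689] v=[-0.3896 0.5887 0.1903]
Max displacement = 2.4689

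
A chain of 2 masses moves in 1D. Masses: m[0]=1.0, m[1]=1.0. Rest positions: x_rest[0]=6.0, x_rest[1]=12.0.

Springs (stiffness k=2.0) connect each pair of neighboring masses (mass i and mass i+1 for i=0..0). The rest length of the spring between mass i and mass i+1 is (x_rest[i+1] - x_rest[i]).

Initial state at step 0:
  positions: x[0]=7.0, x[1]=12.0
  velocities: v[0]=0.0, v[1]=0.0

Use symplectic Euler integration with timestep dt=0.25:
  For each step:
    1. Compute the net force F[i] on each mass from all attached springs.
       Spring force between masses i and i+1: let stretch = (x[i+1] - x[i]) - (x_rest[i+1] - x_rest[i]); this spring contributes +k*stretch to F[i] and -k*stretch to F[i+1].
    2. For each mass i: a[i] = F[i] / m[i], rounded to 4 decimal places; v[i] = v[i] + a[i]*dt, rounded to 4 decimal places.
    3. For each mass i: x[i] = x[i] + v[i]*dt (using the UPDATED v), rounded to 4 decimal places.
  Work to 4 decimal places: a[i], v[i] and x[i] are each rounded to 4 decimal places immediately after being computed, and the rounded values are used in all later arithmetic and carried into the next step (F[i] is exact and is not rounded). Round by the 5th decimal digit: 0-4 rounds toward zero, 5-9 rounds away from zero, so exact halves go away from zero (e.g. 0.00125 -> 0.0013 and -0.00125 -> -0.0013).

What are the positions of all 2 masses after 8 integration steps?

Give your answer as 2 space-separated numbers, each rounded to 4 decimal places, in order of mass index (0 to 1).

Answer: 6.2911 12.7092

Derivation:
Step 0: x=[7.0000 12.0000] v=[0.0000 0.0000]
Step 1: x=[6.8750 12.1250] v=[-0.5000 0.5000]
Step 2: x=[6.6563 12.3438] v=[-0.8750 0.8750]
Step 3: x=[6.3985 12.6016] v=[-1.0313 1.0313]
Step 4: x=[6.1661 12.8341] v=[-0.9298 0.9298]
Step 5: x=[6.0172 12.9831] v=[-0.5958 0.5958]
Step 6: x=[5.9890 13.0113] v=[-0.1129 0.1129]
Step 7: x=[6.0886 12.9117] v=[0.3983 -0.3983]
Step 8: x=[6.2911 12.7092] v=[0.8099 -0.8099]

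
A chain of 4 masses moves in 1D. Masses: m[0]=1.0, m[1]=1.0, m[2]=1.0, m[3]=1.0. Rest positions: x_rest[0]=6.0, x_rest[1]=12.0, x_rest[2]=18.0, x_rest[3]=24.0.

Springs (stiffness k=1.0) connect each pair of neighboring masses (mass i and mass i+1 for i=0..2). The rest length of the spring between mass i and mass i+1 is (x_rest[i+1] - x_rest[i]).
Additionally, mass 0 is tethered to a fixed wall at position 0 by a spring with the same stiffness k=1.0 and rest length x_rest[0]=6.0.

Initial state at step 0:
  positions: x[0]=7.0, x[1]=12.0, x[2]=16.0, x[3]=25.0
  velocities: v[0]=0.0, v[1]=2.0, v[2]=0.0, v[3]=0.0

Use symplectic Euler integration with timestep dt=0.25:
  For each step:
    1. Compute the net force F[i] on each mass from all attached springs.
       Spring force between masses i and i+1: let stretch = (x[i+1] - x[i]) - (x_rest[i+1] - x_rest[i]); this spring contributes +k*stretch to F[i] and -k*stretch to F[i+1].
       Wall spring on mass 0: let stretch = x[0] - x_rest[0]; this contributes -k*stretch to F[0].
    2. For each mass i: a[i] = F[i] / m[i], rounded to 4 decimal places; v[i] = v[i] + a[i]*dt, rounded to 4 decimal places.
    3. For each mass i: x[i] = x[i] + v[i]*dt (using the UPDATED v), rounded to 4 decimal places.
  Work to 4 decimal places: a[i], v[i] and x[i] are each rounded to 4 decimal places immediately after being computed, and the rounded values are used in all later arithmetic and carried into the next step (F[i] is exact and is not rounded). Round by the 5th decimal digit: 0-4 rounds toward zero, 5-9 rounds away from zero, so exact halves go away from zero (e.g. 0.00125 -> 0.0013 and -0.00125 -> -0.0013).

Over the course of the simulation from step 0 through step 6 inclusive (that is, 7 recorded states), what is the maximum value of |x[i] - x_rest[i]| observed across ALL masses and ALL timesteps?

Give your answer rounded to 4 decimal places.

Answer: 2.2116

Derivation:
Step 0: x=[7.0000 12.0000 16.0000 25.0000] v=[0.0000 2.0000 0.0000 0.0000]
Step 1: x=[6.8750 12.4375 16.3125 24.8125] v=[-0.5000 1.7500 1.2500 -0.7500]
Step 2: x=[6.6680 12.7695 16.9141 24.4688] v=[-0.8281 1.3281 2.4063 -1.3750]
Step 3: x=[6.4256 12.9792 17.7288 24.0279] v=[-0.9697 0.8389 3.2588 -1.7637]
Step 4: x=[6.1912 13.0762 18.6404 23.5683] v=[-0.9377 0.3879 3.6462 -1.8385]
Step 5: x=[6.0001 13.0906 19.5122 23.1757] v=[-0.7643 0.0577 3.4871 -1.5705]
Step 6: x=[5.8772 13.0632 20.2116 22.9291] v=[-0.4917 -0.1095 2.7976 -0.9864]
Max displacement = 2.2116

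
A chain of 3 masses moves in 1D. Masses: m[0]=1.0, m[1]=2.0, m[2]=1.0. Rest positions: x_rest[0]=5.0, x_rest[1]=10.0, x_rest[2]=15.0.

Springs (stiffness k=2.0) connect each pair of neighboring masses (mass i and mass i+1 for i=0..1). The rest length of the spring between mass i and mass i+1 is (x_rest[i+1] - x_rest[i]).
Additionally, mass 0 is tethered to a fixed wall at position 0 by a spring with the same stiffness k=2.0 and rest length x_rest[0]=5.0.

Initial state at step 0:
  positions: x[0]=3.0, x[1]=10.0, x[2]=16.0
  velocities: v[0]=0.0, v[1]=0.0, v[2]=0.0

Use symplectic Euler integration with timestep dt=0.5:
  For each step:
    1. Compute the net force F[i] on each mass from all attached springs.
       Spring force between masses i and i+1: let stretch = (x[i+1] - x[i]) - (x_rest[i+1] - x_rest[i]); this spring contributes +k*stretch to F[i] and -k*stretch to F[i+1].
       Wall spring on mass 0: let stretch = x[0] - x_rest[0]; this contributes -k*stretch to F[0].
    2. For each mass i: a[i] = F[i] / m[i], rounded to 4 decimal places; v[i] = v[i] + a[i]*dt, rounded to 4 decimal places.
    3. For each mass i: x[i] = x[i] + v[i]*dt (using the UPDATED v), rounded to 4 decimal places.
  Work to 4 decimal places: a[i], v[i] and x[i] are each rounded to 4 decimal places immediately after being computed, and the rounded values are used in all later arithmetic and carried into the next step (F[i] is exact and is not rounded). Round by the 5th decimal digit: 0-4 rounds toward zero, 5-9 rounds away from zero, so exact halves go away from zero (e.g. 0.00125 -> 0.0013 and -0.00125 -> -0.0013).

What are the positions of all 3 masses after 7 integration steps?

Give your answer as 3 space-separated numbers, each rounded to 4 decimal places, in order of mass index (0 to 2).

Step 0: x=[3.0000 10.0000 16.0000] v=[0.0000 0.0000 0.0000]
Step 1: x=[5.0000 9.7500 15.5000] v=[4.0000 -0.5000 -1.0000]
Step 2: x=[6.8750 9.7500 14.6250] v=[3.7500 0.0000 -1.7500]
Step 3: x=[6.7500 10.2500 13.8125] v=[-0.2500 1.0000 -1.6250]
Step 4: x=[5.0000 10.7657 13.7188] v=[-3.5000 1.0313 -0.1875]
Step 5: x=[3.6329 10.5782 14.6485] v=[-2.7343 -0.3750 1.8594]
Step 6: x=[3.9220 9.6720 16.0431] v=[0.5781 -1.8125 2.7891]
Step 7: x=[5.1251 8.9210 16.7521] v=[2.4061 -1.5020 1.4180]

Answer: 5.1251 8.9210 16.7521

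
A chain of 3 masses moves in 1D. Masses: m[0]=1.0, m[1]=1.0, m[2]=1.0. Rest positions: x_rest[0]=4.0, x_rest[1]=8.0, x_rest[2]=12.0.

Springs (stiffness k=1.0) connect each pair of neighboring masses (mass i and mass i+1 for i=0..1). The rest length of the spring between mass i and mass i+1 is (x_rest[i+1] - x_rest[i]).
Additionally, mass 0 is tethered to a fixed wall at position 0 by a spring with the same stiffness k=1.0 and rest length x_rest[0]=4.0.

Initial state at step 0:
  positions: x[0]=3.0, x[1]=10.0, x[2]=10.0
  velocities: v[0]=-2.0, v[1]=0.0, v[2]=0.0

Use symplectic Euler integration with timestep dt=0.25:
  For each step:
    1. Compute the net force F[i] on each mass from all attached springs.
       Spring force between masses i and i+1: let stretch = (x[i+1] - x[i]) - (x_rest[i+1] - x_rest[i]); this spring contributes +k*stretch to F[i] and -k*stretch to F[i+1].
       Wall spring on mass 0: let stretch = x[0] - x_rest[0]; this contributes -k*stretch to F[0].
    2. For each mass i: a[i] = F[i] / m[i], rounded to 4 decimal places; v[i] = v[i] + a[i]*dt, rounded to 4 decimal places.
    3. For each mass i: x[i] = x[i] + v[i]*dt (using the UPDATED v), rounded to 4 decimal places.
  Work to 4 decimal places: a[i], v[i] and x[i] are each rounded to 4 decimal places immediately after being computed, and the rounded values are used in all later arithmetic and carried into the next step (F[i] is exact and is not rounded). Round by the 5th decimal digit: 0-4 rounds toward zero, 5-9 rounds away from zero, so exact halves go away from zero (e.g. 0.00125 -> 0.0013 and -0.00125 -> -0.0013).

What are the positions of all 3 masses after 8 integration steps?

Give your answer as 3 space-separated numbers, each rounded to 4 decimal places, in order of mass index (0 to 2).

Answer: 3.6800 4.7680 12.6844

Derivation:
Step 0: x=[3.0000 10.0000 10.0000] v=[-2.0000 0.0000 0.0000]
Step 1: x=[2.7500 9.5625 10.2500] v=[-1.0000 -1.7500 1.0000]
Step 2: x=[2.7539 8.7422 10.7070] v=[0.0156 -3.2813 1.8281]
Step 3: x=[2.9600 7.6704 11.2912] v=[0.8242 -4.2872 2.3369]
Step 4: x=[3.2755 6.5305 11.8991] v=[1.2618 -4.5596 2.4317]
Step 5: x=[3.5897 5.5227 12.4215] v=[1.2567 -4.0312 2.0896]
Step 6: x=[3.8003 4.8253 12.7627] v=[0.8425 -2.7898 1.3649]
Step 7: x=[3.8375 4.5599 12.8579] v=[0.1487 -1.0617 0.3806]
Step 8: x=[3.6800 4.7680 12.6844] v=[-0.6301 0.8322 -0.6939]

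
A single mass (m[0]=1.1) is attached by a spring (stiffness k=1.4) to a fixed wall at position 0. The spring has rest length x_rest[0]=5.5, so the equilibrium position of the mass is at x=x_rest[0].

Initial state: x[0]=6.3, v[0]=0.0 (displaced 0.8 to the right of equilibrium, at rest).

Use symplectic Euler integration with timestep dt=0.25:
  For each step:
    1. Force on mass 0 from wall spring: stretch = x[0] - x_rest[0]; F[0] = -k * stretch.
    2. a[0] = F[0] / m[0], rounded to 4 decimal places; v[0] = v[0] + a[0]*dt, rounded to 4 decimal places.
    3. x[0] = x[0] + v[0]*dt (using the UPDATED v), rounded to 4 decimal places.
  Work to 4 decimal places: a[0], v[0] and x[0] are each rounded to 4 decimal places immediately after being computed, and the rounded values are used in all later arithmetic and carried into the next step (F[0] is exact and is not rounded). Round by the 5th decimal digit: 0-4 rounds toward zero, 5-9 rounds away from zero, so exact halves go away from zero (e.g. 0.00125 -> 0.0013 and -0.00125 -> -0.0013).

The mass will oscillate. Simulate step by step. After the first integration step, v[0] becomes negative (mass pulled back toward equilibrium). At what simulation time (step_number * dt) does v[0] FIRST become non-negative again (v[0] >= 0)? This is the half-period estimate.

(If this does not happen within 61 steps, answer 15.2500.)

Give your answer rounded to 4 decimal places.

Answer: 3.0000

Derivation:
Step 0: x=[6.3000] v=[0.0000]
Step 1: x=[6.2364] v=[-0.2546]
Step 2: x=[6.1142] v=[-0.4889]
Step 3: x=[5.9431] v=[-0.6843]
Step 4: x=[5.7368] v=[-0.8253]
Step 5: x=[5.5116] v=[-0.9007]
Step 6: x=[5.2855] v=[-0.9044]
Step 7: x=[5.0765] v=[-0.8362]
Step 8: x=[4.9011] v=[-0.7015]
Step 9: x=[4.7734] v=[-0.5110]
Step 10: x=[4.7035] v=[-0.2798]
Step 11: x=[4.6969] v=[-0.0264]
Step 12: x=[4.7542] v=[0.2291]
First v>=0 after going negative at step 12, time=3.0000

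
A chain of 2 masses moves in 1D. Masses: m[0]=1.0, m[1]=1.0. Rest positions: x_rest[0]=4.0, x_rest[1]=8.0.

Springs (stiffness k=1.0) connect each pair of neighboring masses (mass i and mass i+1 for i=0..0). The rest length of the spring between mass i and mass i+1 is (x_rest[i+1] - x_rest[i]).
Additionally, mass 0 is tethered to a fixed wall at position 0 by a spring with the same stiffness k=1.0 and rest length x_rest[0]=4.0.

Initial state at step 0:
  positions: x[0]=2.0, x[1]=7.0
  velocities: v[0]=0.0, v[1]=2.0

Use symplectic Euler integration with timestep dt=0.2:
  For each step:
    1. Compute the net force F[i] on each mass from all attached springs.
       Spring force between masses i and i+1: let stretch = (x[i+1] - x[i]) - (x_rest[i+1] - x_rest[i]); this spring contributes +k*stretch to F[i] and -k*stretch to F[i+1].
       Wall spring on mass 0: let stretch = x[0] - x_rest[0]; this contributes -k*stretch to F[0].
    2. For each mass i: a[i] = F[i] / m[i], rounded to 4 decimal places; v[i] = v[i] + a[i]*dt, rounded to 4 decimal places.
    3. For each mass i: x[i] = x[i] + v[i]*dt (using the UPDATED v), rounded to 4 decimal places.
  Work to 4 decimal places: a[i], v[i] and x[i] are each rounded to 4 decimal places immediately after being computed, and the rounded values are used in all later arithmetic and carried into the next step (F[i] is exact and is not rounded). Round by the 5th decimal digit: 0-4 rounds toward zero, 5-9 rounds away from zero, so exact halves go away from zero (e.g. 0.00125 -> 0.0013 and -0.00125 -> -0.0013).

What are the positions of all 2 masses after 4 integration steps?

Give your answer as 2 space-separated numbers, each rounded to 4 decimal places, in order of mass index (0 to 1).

Step 0: x=[2.0000 7.0000] v=[0.0000 2.0000]
Step 1: x=[2.1200 7.3600] v=[0.6000 1.8000]
Step 2: x=[2.3648 7.6704] v=[1.2240 1.5520]
Step 3: x=[2.7272 7.9286] v=[1.8122 1.2909]
Step 4: x=[3.1886 8.1387] v=[2.3070 1.0506]

Answer: 3.1886 8.1387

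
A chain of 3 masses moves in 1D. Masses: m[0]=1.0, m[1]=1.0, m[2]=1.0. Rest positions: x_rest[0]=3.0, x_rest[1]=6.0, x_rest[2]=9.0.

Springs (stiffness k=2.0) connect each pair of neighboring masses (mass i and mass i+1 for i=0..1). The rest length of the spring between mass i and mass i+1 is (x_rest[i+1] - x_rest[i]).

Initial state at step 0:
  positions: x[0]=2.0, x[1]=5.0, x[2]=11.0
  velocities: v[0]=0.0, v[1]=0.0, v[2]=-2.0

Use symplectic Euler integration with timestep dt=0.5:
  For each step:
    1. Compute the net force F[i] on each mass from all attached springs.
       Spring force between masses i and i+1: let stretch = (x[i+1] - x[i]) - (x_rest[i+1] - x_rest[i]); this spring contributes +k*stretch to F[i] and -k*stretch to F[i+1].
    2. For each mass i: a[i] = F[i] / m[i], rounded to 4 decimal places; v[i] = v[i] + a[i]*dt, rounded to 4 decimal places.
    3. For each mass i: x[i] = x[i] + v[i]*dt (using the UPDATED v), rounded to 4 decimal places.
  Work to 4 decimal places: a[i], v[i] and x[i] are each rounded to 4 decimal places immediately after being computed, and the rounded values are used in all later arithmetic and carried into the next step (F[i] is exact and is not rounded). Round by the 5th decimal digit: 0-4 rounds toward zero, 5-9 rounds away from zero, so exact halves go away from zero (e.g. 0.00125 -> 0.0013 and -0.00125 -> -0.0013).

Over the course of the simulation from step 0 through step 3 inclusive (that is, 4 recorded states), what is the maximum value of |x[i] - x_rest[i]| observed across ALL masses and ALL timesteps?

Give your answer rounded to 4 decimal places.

Step 0: x=[2.0000 5.0000 11.0000] v=[0.0000 0.0000 -2.0000]
Step 1: x=[2.0000 6.5000 8.5000] v=[0.0000 3.0000 -5.0000]
Step 2: x=[2.7500 6.7500 6.5000] v=[1.5000 0.5000 -4.0000]
Step 3: x=[4.0000 4.8750 6.1250] v=[2.5000 -3.7500 -0.7500]
Max displacement = 2.8750

Answer: 2.8750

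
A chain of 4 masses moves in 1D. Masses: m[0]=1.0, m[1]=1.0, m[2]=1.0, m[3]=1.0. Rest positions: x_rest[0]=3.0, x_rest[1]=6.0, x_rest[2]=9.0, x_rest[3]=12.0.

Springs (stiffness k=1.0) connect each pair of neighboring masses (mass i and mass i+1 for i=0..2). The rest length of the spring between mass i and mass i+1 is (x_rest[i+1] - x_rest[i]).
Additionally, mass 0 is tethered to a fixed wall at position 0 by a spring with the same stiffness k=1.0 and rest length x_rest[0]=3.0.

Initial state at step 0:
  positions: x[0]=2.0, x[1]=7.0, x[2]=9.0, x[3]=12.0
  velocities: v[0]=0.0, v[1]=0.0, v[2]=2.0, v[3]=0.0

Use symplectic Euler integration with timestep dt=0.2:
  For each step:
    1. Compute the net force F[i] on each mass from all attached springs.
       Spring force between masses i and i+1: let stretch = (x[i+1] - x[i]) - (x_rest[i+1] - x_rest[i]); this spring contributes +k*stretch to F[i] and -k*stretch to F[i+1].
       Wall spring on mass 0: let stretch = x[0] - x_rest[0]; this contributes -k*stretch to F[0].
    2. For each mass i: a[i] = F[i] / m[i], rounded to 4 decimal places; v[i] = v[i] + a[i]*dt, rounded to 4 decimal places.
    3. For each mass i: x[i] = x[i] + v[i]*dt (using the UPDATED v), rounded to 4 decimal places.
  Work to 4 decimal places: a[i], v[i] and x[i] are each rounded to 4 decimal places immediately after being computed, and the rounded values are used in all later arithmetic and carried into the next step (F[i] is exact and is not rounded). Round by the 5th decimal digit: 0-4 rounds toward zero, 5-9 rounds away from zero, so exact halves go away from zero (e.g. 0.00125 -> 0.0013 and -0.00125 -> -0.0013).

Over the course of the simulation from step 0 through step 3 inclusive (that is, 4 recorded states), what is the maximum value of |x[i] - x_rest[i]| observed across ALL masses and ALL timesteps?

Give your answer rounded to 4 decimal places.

Step 0: x=[2.0000 7.0000 9.0000 12.0000] v=[0.0000 0.0000 2.0000 0.0000]
Step 1: x=[2.1200 6.8800 9.4400 12.0000] v=[0.6000 -0.6000 2.2000 0.0000]
Step 2: x=[2.3456 6.6720 9.8800 12.0176] v=[1.1280 -1.0400 2.2000 0.0880]
Step 3: x=[2.6504 6.4193 10.2772 12.0697] v=[1.5242 -1.2637 1.9859 0.2605]
Max displacement = 1.2772

Answer: 1.2772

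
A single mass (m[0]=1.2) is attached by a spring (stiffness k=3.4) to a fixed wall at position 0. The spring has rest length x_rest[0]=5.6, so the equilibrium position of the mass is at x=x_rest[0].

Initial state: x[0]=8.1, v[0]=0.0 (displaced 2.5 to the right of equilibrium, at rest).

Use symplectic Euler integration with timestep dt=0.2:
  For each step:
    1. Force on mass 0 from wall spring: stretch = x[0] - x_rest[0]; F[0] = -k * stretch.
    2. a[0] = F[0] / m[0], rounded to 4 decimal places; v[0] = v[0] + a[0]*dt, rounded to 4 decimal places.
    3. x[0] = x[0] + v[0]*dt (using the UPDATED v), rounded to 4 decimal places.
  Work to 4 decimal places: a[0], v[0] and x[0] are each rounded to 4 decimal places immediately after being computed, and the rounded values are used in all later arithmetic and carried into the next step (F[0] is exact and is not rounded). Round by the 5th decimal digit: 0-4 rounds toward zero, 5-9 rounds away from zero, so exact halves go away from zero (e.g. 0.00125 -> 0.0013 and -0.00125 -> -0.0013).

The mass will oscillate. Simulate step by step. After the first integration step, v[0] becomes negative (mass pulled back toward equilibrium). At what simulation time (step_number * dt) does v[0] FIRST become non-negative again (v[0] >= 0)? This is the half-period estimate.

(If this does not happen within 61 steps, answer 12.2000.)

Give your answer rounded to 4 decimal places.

Step 0: x=[8.1000] v=[0.0000]
Step 1: x=[7.8167] v=[-1.4167]
Step 2: x=[7.2821] v=[-2.6728]
Step 3: x=[6.5569] v=[-3.6260]
Step 4: x=[5.7233] v=[-4.1682]
Step 5: x=[4.8757] v=[-4.2381]
Step 6: x=[4.1102] v=[-3.8277]
Step 7: x=[3.5135] v=[-2.9835]
Step 8: x=[3.1533] v=[-1.8011]
Step 9: x=[3.0704] v=[-0.4146]
Step 10: x=[3.2742] v=[1.0188]
First v>=0 after going negative at step 10, time=2.0000

Answer: 2.0000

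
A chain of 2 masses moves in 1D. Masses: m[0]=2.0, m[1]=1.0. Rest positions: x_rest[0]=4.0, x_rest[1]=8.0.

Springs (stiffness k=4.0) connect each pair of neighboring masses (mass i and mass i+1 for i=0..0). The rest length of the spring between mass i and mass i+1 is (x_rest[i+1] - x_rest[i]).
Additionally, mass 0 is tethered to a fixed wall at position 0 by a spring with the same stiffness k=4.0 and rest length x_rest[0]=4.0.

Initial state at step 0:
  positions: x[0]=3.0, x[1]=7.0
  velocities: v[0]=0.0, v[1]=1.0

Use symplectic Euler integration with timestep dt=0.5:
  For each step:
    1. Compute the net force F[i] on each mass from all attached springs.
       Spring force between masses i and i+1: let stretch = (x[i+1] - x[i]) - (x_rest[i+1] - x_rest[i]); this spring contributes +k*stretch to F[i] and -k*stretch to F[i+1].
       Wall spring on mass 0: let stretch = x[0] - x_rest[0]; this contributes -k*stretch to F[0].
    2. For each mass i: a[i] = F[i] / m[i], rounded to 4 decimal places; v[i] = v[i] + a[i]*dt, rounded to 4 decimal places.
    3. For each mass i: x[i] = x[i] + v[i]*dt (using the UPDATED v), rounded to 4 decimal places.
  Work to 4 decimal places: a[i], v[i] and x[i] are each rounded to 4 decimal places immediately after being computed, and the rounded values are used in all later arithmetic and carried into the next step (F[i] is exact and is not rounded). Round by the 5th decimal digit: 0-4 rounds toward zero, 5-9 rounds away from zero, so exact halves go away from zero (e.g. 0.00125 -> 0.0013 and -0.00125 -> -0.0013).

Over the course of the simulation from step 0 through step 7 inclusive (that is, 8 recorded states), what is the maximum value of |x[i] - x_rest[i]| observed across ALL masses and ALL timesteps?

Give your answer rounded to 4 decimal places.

Step 0: x=[3.0000 7.0000] v=[0.0000 1.0000]
Step 1: x=[3.5000 7.5000] v=[1.0000 1.0000]
Step 2: x=[4.2500 8.0000] v=[1.5000 1.0000]
Step 3: x=[4.7500 8.7500] v=[1.0000 1.5000]
Step 4: x=[4.8750 9.5000] v=[0.2500 1.5000]
Step 5: x=[4.8750 9.6250] v=[0.0000 0.2500]
Step 6: x=[4.8125 9.0000] v=[-0.1250 -1.2500]
Step 7: x=[4.4375 8.1875] v=[-0.7500 -1.6250]
Max displacement = 1.6250

Answer: 1.6250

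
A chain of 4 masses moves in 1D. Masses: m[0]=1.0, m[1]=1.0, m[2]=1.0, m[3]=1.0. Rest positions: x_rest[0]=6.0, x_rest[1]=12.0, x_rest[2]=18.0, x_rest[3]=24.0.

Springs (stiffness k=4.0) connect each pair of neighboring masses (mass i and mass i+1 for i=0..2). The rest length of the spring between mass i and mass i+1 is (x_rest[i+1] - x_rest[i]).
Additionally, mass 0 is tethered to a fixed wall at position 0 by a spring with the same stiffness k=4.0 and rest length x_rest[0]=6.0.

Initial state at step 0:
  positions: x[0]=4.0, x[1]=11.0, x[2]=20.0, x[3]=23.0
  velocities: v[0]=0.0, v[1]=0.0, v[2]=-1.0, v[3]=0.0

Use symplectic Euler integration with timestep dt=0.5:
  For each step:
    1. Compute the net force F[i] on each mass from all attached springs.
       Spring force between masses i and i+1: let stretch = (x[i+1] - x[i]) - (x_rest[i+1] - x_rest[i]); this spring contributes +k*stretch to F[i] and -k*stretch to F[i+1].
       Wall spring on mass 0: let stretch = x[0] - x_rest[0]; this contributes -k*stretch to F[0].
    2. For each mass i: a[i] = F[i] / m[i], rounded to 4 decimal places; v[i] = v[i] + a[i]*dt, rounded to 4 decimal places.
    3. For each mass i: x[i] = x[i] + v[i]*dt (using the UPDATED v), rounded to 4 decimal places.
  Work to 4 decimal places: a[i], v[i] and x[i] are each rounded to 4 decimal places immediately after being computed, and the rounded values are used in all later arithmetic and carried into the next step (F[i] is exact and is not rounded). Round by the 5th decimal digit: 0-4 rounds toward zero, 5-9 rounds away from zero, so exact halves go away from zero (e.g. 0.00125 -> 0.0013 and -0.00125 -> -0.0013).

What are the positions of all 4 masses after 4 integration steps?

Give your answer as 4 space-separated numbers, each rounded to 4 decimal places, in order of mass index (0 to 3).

Step 0: x=[4.0000 11.0000 20.0000 23.0000] v=[0.0000 0.0000 -1.0000 0.0000]
Step 1: x=[7.0000 13.0000 13.5000 26.0000] v=[6.0000 4.0000 -13.0000 6.0000]
Step 2: x=[9.0000 9.5000 19.0000 22.5000] v=[4.0000 -7.0000 11.0000 -7.0000]
Step 3: x=[2.5000 15.0000 18.5000 21.5000] v=[-13.0000 11.0000 -1.0000 -2.0000]
Step 4: x=[6.0000 11.5000 17.5000 23.5000] v=[7.0000 -7.0000 -2.0000 4.0000]

Answer: 6.0000 11.5000 17.5000 23.5000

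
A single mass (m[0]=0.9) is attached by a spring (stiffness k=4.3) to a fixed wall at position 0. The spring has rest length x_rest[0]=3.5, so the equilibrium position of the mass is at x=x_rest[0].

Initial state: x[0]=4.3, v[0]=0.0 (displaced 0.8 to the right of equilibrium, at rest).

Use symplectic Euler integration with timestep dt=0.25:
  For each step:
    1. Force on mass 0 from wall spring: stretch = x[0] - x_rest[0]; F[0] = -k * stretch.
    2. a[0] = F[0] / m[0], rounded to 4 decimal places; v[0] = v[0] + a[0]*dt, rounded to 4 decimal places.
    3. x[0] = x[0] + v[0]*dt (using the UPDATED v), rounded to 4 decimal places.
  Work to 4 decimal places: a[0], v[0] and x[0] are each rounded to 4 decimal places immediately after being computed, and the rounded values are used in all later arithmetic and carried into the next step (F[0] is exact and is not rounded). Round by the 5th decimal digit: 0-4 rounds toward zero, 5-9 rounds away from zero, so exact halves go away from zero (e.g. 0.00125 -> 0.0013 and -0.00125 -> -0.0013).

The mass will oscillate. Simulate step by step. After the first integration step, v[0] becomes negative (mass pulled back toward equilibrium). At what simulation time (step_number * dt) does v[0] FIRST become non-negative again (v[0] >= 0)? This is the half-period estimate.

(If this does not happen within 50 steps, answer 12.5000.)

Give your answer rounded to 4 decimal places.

Answer: 1.5000

Derivation:
Step 0: x=[4.3000] v=[0.0000]
Step 1: x=[4.0611] v=[-0.9556]
Step 2: x=[3.6547] v=[-1.6258]
Step 3: x=[3.2021] v=[-1.8106]
Step 4: x=[2.8384] v=[-1.4548]
Step 5: x=[2.6723] v=[-0.6646]
Step 6: x=[2.7533] v=[0.3241]
First v>=0 after going negative at step 6, time=1.5000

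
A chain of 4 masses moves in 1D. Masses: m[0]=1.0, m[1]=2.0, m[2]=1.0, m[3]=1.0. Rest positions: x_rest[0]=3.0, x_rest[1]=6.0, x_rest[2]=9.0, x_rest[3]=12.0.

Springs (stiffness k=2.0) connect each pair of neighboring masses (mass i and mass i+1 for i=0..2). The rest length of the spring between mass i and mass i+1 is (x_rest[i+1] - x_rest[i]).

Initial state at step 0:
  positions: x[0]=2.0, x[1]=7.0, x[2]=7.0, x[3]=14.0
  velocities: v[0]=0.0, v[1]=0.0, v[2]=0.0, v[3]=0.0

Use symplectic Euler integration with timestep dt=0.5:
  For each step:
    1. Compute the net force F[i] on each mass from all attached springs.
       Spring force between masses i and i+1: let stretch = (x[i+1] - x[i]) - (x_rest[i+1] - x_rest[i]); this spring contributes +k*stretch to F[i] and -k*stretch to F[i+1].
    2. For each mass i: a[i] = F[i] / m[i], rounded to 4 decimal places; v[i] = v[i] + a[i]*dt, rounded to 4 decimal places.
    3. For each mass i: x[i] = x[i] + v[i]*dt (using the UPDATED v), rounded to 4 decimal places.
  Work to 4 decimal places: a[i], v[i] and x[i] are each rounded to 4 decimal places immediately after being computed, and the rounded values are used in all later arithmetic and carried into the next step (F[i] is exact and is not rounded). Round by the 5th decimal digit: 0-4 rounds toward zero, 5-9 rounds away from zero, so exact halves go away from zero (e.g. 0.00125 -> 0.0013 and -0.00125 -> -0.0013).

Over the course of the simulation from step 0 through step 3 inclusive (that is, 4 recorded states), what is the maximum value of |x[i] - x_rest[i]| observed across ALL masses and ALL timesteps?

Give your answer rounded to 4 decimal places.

Step 0: x=[2.0000 7.0000 7.0000 14.0000] v=[0.0000 0.0000 0.0000 0.0000]
Step 1: x=[3.0000 5.7500 10.5000 12.0000] v=[2.0000 -2.5000 7.0000 -4.0000]
Step 2: x=[3.8750 5.0000 12.3750 10.7500] v=[1.7500 -1.5000 3.7500 -2.5000]
Step 3: x=[3.8125 5.8125 9.7500 11.8125] v=[-0.1250 1.6250 -5.2500 2.1250]
Max displacement = 3.3750

Answer: 3.3750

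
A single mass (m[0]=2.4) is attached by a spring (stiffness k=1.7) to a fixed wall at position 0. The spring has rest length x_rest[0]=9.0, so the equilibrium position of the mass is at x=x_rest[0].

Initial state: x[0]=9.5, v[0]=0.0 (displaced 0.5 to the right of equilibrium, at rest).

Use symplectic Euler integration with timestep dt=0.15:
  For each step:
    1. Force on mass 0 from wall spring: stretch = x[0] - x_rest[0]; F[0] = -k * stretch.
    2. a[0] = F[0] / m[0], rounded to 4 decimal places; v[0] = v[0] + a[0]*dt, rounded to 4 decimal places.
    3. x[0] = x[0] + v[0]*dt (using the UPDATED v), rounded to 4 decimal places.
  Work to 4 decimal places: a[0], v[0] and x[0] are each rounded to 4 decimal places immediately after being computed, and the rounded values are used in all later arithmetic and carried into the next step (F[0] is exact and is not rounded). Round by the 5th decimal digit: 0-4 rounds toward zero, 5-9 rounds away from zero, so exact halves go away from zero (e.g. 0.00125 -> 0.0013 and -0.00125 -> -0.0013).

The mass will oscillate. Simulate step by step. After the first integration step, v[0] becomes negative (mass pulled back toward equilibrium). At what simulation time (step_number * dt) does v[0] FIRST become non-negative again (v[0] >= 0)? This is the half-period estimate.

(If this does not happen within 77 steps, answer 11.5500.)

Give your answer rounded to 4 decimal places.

Step 0: x=[9.5000] v=[0.0000]
Step 1: x=[9.4920] v=[-0.0531]
Step 2: x=[9.4762] v=[-0.1054]
Step 3: x=[9.4528] v=[-0.1560]
Step 4: x=[9.4222] v=[-0.2041]
Step 5: x=[9.3849] v=[-0.2490]
Step 6: x=[9.3414] v=[-0.2899]
Step 7: x=[9.2925] v=[-0.3262]
Step 8: x=[9.2389] v=[-0.3573]
Step 9: x=[9.1815] v=[-0.3827]
Step 10: x=[9.1212] v=[-0.4020]
Step 11: x=[9.0590] v=[-0.4149]
Step 12: x=[8.9958] v=[-0.4212]
Step 13: x=[8.9327] v=[-0.4208]
Step 14: x=[8.8707] v=[-0.4136]
Step 15: x=[8.8107] v=[-0.3999]
Step 16: x=[8.7537] v=[-0.3798]
Step 17: x=[8.7007] v=[-0.3536]
Step 18: x=[8.6524] v=[-0.3218]
Step 19: x=[8.6097] v=[-0.2849]
Step 20: x=[8.5732] v=[-0.2434]
Step 21: x=[8.5435] v=[-0.1981]
Step 22: x=[8.5211] v=[-0.1496]
Step 23: x=[8.5063] v=[-0.0987]
Step 24: x=[8.4994] v=[-0.0462]
Step 25: x=[8.5005] v=[0.0070]
First v>=0 after going negative at step 25, time=3.7500

Answer: 3.7500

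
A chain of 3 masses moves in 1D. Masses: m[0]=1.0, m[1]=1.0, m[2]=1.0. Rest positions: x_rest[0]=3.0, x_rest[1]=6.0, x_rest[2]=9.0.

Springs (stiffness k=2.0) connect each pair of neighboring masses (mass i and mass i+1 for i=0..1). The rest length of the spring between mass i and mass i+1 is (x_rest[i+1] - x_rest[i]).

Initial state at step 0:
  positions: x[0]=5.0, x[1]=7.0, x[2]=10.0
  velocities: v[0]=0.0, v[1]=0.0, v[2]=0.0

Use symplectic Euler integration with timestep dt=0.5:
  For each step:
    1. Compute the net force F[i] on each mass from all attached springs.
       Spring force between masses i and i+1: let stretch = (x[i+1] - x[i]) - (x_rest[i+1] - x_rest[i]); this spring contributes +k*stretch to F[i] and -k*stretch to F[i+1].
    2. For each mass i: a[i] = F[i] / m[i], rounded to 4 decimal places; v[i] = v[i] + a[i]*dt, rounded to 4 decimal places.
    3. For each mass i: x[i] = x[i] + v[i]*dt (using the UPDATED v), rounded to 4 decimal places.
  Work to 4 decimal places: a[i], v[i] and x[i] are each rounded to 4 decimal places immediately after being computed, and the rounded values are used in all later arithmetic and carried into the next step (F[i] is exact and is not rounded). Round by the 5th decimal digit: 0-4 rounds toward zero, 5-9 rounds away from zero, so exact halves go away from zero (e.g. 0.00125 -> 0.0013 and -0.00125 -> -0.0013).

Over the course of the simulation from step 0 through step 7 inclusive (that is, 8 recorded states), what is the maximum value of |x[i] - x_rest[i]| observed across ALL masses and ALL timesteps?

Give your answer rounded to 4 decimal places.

Answer: 2.0625

Derivation:
Step 0: x=[5.0000 7.0000 10.0000] v=[0.0000 0.0000 0.0000]
Step 1: x=[4.5000 7.5000 10.0000] v=[-1.0000 1.0000 0.0000]
Step 2: x=[4.0000 7.7500 10.2500] v=[-1.0000 0.5000 0.5000]
Step 3: x=[3.8750 7.3750 10.7500] v=[-0.2500 -0.7500 1.0000]
Step 4: x=[4.0000 6.9375 11.0625] v=[0.2500 -0.8750 0.6250]
Step 5: x=[4.0938 7.0938 10.8125] v=[0.1875 0.3125 -0.5000]
Step 6: x=[4.1876 7.6094 10.2032] v=[0.1875 1.0312 -1.2187]
Step 7: x=[4.4923 7.7110 9.7970] v=[0.6093 0.2032 -0.8125]
Max displacement = 2.0625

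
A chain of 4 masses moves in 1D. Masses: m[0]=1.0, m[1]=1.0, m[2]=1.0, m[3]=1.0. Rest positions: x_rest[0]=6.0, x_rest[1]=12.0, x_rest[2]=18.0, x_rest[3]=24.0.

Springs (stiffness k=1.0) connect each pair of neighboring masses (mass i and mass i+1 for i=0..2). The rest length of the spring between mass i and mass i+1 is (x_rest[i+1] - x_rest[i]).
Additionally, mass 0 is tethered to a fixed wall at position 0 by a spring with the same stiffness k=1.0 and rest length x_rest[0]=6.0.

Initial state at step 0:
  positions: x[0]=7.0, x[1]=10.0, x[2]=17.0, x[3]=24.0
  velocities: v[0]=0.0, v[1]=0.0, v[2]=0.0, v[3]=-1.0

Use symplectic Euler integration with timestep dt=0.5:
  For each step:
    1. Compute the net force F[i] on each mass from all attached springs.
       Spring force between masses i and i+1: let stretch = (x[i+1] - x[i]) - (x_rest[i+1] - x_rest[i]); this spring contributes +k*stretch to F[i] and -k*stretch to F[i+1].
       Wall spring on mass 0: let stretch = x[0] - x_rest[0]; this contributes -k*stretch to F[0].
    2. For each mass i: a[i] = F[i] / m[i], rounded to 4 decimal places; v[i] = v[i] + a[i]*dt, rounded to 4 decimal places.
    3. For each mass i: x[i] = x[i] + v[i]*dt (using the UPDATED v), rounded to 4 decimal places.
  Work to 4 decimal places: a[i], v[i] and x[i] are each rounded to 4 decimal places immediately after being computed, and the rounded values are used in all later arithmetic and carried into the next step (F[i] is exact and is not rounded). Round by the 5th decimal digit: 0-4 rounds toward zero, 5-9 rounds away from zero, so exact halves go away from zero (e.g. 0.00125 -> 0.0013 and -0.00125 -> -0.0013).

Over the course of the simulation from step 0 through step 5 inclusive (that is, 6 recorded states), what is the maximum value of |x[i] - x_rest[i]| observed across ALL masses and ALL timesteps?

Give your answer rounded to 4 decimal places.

Answer: 2.5038

Derivation:
Step 0: x=[7.0000 10.0000 17.0000 24.0000] v=[0.0000 0.0000 0.0000 -1.0000]
Step 1: x=[6.0000 11.0000 17.0000 23.2500] v=[-2.0000 2.0000 0.0000 -1.5000]
Step 2: x=[4.7500 12.2500 17.0625 22.4375] v=[-2.5000 2.5000 0.1250 -1.6250]
Step 3: x=[4.1875 12.8282 17.2657 21.7813] v=[-1.1250 1.1563 0.4063 -1.3125]
Step 4: x=[4.7383 12.3556 17.4884 21.4962] v=[1.1016 -0.9453 0.4454 -0.5703]
Step 5: x=[6.0089 11.2618 17.4299 21.7091] v=[2.5411 -2.1876 -0.1171 0.4258]
Max displacement = 2.5038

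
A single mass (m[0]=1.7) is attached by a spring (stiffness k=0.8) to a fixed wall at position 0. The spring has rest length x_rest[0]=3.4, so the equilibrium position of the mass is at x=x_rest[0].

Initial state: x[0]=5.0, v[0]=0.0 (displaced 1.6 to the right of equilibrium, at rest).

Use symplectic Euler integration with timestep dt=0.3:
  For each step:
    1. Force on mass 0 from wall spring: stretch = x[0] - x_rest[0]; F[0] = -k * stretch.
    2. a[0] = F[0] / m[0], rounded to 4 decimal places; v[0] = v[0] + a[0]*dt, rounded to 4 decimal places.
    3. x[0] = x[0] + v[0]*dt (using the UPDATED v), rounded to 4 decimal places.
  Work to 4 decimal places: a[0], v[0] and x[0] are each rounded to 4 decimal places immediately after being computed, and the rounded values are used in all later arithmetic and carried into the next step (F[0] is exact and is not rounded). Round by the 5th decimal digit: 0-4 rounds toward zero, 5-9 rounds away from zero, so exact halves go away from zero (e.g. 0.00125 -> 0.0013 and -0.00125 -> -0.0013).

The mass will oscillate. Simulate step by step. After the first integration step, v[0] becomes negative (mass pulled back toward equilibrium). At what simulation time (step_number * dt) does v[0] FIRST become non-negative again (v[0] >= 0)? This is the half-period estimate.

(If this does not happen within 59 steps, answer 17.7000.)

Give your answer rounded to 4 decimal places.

Answer: 4.8000

Derivation:
Step 0: x=[5.0000] v=[0.0000]
Step 1: x=[4.9322] v=[-0.2259]
Step 2: x=[4.7995] v=[-0.4422]
Step 3: x=[4.6076] v=[-0.6398]
Step 4: x=[4.3645] v=[-0.8103]
Step 5: x=[4.0806] v=[-0.9465]
Step 6: x=[3.7678] v=[-1.0426]
Step 7: x=[3.4395] v=[-1.0945]
Step 8: x=[3.1095] v=[-1.1001]
Step 9: x=[2.7918] v=[-1.0591]
Step 10: x=[2.4998] v=[-0.9732]
Step 11: x=[2.2460] v=[-0.8461]
Step 12: x=[2.0410] v=[-0.6832]
Step 13: x=[1.8936] v=[-0.4914]
Step 14: x=[1.8100] v=[-0.2787]
Step 15: x=[1.7937] v=[-0.0542]
Step 16: x=[1.8455] v=[0.1726]
First v>=0 after going negative at step 16, time=4.8000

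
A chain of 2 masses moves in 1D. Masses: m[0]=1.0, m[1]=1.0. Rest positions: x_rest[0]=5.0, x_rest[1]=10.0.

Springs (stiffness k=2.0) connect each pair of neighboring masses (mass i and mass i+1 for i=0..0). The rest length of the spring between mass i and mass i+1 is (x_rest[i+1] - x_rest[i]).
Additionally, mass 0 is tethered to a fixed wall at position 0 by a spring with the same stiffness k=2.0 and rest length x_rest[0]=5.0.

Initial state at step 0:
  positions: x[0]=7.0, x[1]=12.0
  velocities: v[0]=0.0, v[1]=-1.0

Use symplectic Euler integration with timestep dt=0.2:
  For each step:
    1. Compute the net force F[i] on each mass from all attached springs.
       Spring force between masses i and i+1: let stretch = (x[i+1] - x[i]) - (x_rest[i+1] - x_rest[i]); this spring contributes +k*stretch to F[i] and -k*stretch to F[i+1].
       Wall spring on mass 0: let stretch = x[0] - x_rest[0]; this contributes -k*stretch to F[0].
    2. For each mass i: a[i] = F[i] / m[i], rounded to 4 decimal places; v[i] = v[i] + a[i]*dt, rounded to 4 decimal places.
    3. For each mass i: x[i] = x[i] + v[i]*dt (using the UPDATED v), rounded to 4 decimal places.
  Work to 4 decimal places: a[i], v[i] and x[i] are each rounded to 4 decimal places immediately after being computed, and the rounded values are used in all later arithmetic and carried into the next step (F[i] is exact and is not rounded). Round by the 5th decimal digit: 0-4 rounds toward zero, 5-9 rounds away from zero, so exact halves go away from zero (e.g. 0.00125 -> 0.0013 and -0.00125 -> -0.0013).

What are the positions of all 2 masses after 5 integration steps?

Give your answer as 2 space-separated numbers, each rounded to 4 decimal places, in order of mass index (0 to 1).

Step 0: x=[7.0000 12.0000] v=[0.0000 -1.0000]
Step 1: x=[6.8400 11.8000] v=[-0.8000 -1.0000]
Step 2: x=[6.5296 11.6032] v=[-1.5520 -0.9840]
Step 3: x=[6.1027 11.4005] v=[-2.1344 -1.0134]
Step 4: x=[5.6114 11.1740] v=[-2.4564 -1.1325]
Step 5: x=[5.1162 10.9025] v=[-2.4759 -1.3575]

Answer: 5.1162 10.9025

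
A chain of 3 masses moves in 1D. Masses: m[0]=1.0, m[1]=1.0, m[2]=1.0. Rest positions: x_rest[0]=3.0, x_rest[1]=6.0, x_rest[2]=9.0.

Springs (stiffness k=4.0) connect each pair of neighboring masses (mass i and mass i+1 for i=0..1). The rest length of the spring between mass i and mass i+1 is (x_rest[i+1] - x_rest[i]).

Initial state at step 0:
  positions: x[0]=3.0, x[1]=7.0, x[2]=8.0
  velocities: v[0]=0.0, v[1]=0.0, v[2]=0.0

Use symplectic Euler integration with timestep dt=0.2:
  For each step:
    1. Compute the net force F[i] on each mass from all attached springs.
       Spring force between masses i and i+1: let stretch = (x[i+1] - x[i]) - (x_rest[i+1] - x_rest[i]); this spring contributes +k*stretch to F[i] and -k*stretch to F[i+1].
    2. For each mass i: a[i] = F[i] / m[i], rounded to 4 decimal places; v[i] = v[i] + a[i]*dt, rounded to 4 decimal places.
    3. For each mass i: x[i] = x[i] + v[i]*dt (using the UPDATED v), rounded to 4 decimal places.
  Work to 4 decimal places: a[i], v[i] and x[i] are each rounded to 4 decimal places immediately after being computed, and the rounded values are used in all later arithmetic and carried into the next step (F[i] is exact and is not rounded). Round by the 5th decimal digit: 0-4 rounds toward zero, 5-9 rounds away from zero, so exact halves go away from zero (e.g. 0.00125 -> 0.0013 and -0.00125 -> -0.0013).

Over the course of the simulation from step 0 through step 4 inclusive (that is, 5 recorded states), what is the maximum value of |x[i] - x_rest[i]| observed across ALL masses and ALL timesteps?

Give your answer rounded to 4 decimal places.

Step 0: x=[3.0000 7.0000 8.0000] v=[0.0000 0.0000 0.0000]
Step 1: x=[3.1600 6.5200 8.3200] v=[0.8000 -2.4000 1.6000]
Step 2: x=[3.3776 5.7904 8.8320] v=[1.0880 -3.6480 2.5600]
Step 3: x=[3.5012 5.1614 9.3373] v=[0.6182 -3.1450 2.5267]
Step 4: x=[3.4105 4.9349 9.6545] v=[-0.4536 -1.1324 1.5860]
Max displacement = 1.0651

Answer: 1.0651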